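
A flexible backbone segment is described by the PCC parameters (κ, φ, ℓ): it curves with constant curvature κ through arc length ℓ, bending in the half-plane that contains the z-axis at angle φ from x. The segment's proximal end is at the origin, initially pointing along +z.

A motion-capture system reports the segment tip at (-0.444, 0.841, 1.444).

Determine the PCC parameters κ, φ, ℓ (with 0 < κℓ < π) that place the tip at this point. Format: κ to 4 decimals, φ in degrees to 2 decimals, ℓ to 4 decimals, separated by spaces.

ρ = √(x²+y²) = √(-0.444² + 0.841²) = 0.95101
φ = atan2(y, x) mod 360° = atan2(0.841, -0.444) = 117.8315°
|p|² = ρ² + z² = 0.95101² + 1.444² = 2.98955
κ = 2ρ / |p|² = 2×0.95101 / 2.98955 = 0.63622
θ = 2·atan2(ρ, z) = 2·atan2(0.95101, 1.444) = 1.16478 rad
ℓ = θ/κ = 1.16478/0.63622 = 1.83079

0.6362 117.83 1.8308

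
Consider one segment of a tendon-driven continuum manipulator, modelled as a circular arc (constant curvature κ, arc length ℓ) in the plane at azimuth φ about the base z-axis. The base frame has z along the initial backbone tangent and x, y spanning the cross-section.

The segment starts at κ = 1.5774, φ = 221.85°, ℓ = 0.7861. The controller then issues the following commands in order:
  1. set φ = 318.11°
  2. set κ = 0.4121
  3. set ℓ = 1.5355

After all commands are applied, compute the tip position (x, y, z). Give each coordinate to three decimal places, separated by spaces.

initial: κ=1.5774, φ=221.85°, ℓ=0.7861
cmd 1: set φ=318.11° → (κ,φ,ℓ)=(1.5774,318.11°,0.7861) → tip=(0.3186,-0.2858,0.5996)
cmd 2: set κ=0.4121 → (κ,φ,ℓ)=(0.4121,318.11°,0.7861) → tip=(0.0940,-0.0843,0.7724)
cmd 3: set ℓ=1.5355 → (κ,φ,ℓ)=(0.4121,318.11°,1.5355) → tip=(0.3497,-0.3137,1.4351)

0.350 -0.314 1.435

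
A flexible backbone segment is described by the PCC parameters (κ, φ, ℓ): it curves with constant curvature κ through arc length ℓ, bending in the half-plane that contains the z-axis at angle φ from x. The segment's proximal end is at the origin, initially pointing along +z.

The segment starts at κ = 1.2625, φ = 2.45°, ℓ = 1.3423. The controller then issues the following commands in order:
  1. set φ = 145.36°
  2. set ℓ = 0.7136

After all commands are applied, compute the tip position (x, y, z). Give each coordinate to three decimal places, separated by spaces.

initial: κ=1.2625, φ=2.45°, ℓ=1.3423
cmd 1: set φ=145.36° → (κ,φ,ℓ)=(1.2625,145.36°,1.3423) → tip=(-0.7322,0.5059,0.7860)
cmd 2: set ℓ=0.7136 → (κ,φ,ℓ)=(1.2625,145.36°,0.7136) → tip=(-0.2471,0.1707,0.6209)

-0.247 0.171 0.621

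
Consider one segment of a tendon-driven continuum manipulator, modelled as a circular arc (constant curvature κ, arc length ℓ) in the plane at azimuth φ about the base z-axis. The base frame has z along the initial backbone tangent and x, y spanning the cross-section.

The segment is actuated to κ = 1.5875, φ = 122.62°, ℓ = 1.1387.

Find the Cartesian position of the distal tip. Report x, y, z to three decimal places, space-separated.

-0.419 0.655 0.612

θ = κ·ℓ = 1.5875 × 1.1387 = 1.80769 rad
ρ = (1 − cos θ)/κ = (1 − -0.23468)/1.5875 = 0.77775
z = sin θ / κ = 0.97207/1.5875 = 0.61233
x = ρ cos φ = 0.77775 × cos(122.62°) = -0.41926
y = ρ sin φ = 0.77775 × sin(122.62°) = 0.65507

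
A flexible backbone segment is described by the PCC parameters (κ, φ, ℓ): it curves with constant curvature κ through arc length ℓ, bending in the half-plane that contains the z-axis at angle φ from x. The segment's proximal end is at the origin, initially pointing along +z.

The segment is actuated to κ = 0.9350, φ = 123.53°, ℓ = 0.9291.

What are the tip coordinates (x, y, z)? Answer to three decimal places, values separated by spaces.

-0.209 0.316 0.817

θ = κ·ℓ = 0.9350 × 0.9291 = 0.86871 rad
ρ = (1 − cos θ)/κ = (1 − 0.64581)/0.9350 = 0.37881
z = sin θ / κ = 0.76350/0.9350 = 0.81657
x = ρ cos φ = 0.37881 × cos(123.53°) = -0.20924
y = ρ sin φ = 0.37881 × sin(123.53°) = 0.31577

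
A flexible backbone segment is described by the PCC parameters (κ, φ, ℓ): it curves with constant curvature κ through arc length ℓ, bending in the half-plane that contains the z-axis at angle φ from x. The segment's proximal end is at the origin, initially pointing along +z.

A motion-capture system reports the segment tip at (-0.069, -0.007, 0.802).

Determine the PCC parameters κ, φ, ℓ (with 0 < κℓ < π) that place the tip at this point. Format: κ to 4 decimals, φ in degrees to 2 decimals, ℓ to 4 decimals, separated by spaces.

0.2141 185.79 0.8060

ρ = √(x²+y²) = √(-0.069² + -0.007²) = 0.06935
φ = atan2(y, x) mod 360° = atan2(-0.007, -0.069) = 185.7928°
|p|² = ρ² + z² = 0.06935² + 0.802² = 0.64801
κ = 2ρ / |p|² = 2×0.06935 / 0.64801 = 0.21405
θ = 2·atan2(ρ, z) = 2·atan2(0.06935, 0.802) = 0.17252 rad
ℓ = θ/κ = 0.17252/0.21405 = 0.80599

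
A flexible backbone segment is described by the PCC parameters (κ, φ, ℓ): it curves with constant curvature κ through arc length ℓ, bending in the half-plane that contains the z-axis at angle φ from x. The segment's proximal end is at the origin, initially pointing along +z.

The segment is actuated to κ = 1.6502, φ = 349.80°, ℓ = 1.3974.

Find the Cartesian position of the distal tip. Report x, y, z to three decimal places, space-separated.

0.996 -0.179 0.449

θ = κ·ℓ = 1.6502 × 1.3974 = 2.30599 rad
ρ = (1 − cos θ)/κ = (1 − -0.67073)/1.6502 = 1.01244
z = sin θ / κ = 0.74170/1.6502 = 0.44946
x = ρ cos φ = 1.01244 × cos(349.80°) = 0.99644
y = ρ sin φ = 1.01244 × sin(349.80°) = -0.17929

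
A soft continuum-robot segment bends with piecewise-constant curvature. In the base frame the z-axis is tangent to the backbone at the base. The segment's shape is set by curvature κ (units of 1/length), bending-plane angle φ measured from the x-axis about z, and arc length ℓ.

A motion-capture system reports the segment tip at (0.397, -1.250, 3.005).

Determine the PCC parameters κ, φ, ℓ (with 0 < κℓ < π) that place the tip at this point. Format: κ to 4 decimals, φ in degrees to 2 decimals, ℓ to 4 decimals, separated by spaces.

0.2440 287.62 3.3731

ρ = √(x²+y²) = √(0.397² + -1.250²) = 1.31153
φ = atan2(y, x) mod 360° = atan2(-1.250, 0.397) = 287.6198°
|p|² = ρ² + z² = 1.31153² + 3.005² = 10.75013
κ = 2ρ / |p|² = 2×1.31153 / 10.75013 = 0.24400
θ = 2·atan2(ρ, z) = 2·atan2(1.31153, 3.005) = 0.82306 rad
ℓ = θ/κ = 0.82306/0.24400 = 3.37315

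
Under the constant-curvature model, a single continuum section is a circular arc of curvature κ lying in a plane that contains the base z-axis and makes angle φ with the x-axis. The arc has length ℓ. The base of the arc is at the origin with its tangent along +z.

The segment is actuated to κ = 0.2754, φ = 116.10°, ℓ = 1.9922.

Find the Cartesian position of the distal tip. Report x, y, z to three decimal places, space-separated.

θ = κ·ℓ = 0.2754 × 1.9922 = 0.54865 rad
ρ = (1 − cos θ)/κ = (1 − 0.85323)/0.2754 = 0.53294
z = sin θ / κ = 0.52154/0.2754 = 1.89375
x = ρ cos φ = 0.53294 × cos(116.10°) = -0.23446
y = ρ sin φ = 0.53294 × sin(116.10°) = 0.47859

-0.234 0.479 1.894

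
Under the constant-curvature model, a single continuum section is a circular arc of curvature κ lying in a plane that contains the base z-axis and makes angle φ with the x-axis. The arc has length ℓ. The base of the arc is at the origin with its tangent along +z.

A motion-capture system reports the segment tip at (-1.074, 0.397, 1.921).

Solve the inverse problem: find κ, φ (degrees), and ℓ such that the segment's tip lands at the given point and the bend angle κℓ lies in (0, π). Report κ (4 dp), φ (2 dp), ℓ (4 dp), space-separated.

ρ = √(x²+y²) = √(-1.074² + 0.397²) = 1.14503
φ = atan2(y, x) mod 360° = atan2(0.397, -1.074) = 159.7134°
|p|² = ρ² + z² = 1.14503² + 1.921² = 5.00133
κ = 2ρ / |p|² = 2×1.14503 / 5.00133 = 0.45789
θ = 2·atan2(ρ, z) = 2·atan2(1.14503, 1.921) = 1.07503 rad
ℓ = θ/κ = 1.07503/0.45789 = 2.34780

0.4579 159.71 2.3478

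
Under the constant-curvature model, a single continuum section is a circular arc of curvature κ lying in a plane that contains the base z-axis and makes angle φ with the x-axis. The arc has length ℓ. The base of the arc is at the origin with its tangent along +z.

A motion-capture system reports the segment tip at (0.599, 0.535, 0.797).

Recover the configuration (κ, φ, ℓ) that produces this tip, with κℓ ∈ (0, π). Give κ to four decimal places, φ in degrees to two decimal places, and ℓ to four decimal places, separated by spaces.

1.2547 41.77 1.2581

ρ = √(x²+y²) = √(0.599² + 0.535²) = 0.80314
φ = atan2(y, x) mod 360° = atan2(0.535, 0.599) = 41.7698°
|p|² = ρ² + z² = 0.80314² + 0.797² = 1.28024
κ = 2ρ / |p|² = 2×0.80314 / 1.28024 = 1.25467
θ = 2·atan2(ρ, z) = 2·atan2(0.80314, 0.797) = 1.57846 rad
ℓ = θ/κ = 1.57846/1.25467 = 1.25807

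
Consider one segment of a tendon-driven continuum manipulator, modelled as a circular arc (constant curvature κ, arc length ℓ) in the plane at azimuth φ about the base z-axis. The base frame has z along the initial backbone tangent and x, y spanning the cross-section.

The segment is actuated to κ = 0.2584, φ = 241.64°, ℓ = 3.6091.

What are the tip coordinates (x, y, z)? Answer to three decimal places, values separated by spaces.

-0.743 -1.377 3.108

θ = κ·ℓ = 0.2584 × 3.6091 = 0.93259 rad
ρ = (1 − cos θ)/κ = (1 − 0.59575)/0.2584 = 1.56442
z = sin θ / κ = 0.80317/0.2584 = 3.10823
x = ρ cos φ = 1.56442 × cos(241.64°) = -0.74311
y = ρ sin φ = 1.56442 × sin(241.64°) = -1.37666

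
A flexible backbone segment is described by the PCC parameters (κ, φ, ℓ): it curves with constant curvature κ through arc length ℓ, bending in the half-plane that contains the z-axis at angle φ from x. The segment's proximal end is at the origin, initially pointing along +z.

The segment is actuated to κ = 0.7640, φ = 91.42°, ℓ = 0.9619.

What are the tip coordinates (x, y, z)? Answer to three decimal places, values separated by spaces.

θ = κ·ℓ = 0.7640 × 0.9619 = 0.73489 rad
ρ = (1 − cos θ)/κ = (1 − 0.74190)/0.7640 = 0.33782
z = sin θ / κ = 0.67051/0.7640 = 0.87763
x = ρ cos φ = 0.33782 × cos(91.42°) = -0.00837
y = ρ sin φ = 0.33782 × sin(91.42°) = 0.33772

-0.008 0.338 0.878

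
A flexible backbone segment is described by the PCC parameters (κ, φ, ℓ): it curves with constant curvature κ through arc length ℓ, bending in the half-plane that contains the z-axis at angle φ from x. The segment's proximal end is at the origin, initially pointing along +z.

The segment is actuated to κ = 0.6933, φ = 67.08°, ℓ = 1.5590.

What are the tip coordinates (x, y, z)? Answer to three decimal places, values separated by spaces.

0.297 0.703 1.273

θ = κ·ℓ = 0.6933 × 1.5590 = 1.08085 rad
ρ = (1 − cos θ)/κ = (1 − 0.47057)/0.6933 = 0.76363
z = sin θ / κ = 0.88236/0.6933 = 1.27270
x = ρ cos φ = 0.76363 × cos(67.08°) = 0.29739
y = ρ sin φ = 0.76363 × sin(67.08°) = 0.70334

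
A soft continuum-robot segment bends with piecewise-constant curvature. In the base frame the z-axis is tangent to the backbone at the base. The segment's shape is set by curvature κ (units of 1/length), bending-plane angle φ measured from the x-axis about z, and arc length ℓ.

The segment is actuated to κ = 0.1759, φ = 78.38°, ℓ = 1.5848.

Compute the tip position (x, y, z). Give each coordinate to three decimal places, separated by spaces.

0.044 0.215 1.564

θ = κ·ℓ = 0.1759 × 1.5848 = 0.27877 rad
ρ = (1 − cos θ)/κ = (1 − 0.96140)/0.1759 = 0.21947
z = sin θ / κ = 0.27517/0.1759 = 1.56435
x = ρ cos φ = 0.21947 × cos(78.38°) = 0.04421
y = ρ sin φ = 0.21947 × sin(78.38°) = 0.21497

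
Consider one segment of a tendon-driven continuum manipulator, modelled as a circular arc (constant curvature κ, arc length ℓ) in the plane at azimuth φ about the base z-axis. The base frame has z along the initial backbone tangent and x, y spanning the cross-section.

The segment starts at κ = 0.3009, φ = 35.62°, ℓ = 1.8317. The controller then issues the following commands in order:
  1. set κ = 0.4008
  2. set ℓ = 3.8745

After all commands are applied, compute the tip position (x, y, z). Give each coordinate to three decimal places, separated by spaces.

1.992 1.427 2.495

initial: κ=0.3009, φ=35.62°, ℓ=1.8317
cmd 1: set κ=0.4008 → (κ,φ,ℓ)=(0.4008,35.62°,1.8317) → tip=(0.5225,0.3743,1.6715)
cmd 2: set ℓ=3.8745 → (κ,φ,ℓ)=(0.4008,35.62°,3.8745) → tip=(1.9919,1.4271,2.4946)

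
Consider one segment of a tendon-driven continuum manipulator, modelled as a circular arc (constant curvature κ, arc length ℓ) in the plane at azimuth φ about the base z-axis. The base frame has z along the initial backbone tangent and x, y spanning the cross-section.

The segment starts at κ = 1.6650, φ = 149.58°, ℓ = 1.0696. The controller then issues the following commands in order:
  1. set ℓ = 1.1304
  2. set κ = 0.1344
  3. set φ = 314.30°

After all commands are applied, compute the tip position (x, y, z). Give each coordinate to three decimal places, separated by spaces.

initial: κ=1.6650, φ=149.58°, ℓ=1.0696
cmd 1: set ℓ=1.1304 → (κ,φ,ℓ)=(1.6650,149.58°,1.1304) → tip=(-0.6766,0.3973,0.5717)
cmd 2: set κ=0.1344 → (κ,φ,ℓ)=(0.1344,149.58°,1.1304) → tip=(-0.0739,0.0434,1.1261)
cmd 3: set φ=314.30° → (κ,φ,ℓ)=(0.1344,314.30°,1.1304) → tip=(0.0599,-0.0613,1.1261)

0.060 -0.061 1.126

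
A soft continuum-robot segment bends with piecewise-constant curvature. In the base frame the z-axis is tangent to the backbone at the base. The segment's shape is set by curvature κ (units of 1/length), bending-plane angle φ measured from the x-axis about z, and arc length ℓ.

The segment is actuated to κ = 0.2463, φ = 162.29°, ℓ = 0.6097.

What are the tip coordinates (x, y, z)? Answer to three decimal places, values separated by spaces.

θ = κ·ℓ = 0.2463 × 0.6097 = 0.15017 rad
ρ = (1 − cos θ)/κ = (1 − 0.98875)/0.2463 = 0.04569
z = sin θ / κ = 0.14961/0.2463 = 0.60741
x = ρ cos φ = 0.04569 × cos(162.29°) = -0.04353
y = ρ sin φ = 0.04569 × sin(162.29°) = 0.01390

-0.044 0.014 0.607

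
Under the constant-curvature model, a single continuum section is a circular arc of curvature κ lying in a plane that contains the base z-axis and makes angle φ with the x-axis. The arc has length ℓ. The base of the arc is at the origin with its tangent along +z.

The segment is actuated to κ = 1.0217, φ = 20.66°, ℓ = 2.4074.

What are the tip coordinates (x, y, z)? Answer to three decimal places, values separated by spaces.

1.627 0.613 0.617

θ = κ·ℓ = 1.0217 × 2.4074 = 2.45964 rad
ρ = (1 − cos θ)/κ = (1 − -0.77634)/1.0217 = 1.73862
z = sin θ / κ = 0.63031/1.0217 = 0.61692
x = ρ cos φ = 1.73862 × cos(20.66°) = 1.62681
y = ρ sin φ = 1.73862 × sin(20.66°) = 0.61342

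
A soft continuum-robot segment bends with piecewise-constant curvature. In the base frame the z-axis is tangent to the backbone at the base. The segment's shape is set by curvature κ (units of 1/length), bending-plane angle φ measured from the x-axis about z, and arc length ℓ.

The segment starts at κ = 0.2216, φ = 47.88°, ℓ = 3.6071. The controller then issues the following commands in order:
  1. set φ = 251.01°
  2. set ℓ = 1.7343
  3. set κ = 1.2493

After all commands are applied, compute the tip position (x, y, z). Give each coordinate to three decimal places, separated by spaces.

initial: κ=0.2216, φ=47.88°, ℓ=3.6071
cmd 1: set φ=251.01° → (κ,φ,ℓ)=(0.2216,251.01°,3.6071) → tip=(-0.4447,-1.2921,3.2351)
cmd 2: set ℓ=1.7343 → (κ,φ,ℓ)=(0.2216,251.01°,1.7343) → tip=(-0.1071,-0.3113,1.6919)
cmd 3: set κ=1.2493 → (κ,φ,ℓ)=(1.2493,251.01°,1.7343) → tip=(-0.4066,-1.1817,0.6625)

-0.407 -1.182 0.663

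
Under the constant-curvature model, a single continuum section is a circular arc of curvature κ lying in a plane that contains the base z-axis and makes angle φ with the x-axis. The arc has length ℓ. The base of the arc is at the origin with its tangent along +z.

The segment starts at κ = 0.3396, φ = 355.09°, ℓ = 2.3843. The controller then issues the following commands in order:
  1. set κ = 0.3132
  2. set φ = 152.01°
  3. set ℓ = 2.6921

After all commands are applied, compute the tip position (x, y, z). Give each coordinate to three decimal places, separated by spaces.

-0.944 0.502 2.384

initial: κ=0.3396, φ=355.09°, ℓ=2.3843
cmd 1: set κ=0.3132 → (κ,φ,ℓ)=(0.3132,355.09°,2.3843) → tip=(0.8465,-0.0727,2.1688)
cmd 2: set φ=152.01° → (κ,φ,ℓ)=(0.3132,152.01°,2.3843) → tip=(-0.7503,0.3988,2.1688)
cmd 3: set ℓ=2.6921 → (κ,φ,ℓ)=(0.3132,152.01°,2.6921) → tip=(-0.9442,0.5018,2.3843)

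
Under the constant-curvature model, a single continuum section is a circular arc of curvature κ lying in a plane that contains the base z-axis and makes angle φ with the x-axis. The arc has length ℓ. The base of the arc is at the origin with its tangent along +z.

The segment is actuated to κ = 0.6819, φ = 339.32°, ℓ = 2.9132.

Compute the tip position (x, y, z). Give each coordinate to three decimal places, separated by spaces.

1.926 -0.727 1.342

θ = κ·ℓ = 0.6819 × 2.9132 = 1.98651 rad
ρ = (1 − cos θ)/κ = (1 − -0.40384)/0.6819 = 2.05872
z = sin θ / κ = 0.91483/0.6819 = 1.34159
x = ρ cos φ = 2.05872 × cos(339.32°) = 1.92607
y = ρ sin φ = 2.05872 × sin(339.32°) = -0.72703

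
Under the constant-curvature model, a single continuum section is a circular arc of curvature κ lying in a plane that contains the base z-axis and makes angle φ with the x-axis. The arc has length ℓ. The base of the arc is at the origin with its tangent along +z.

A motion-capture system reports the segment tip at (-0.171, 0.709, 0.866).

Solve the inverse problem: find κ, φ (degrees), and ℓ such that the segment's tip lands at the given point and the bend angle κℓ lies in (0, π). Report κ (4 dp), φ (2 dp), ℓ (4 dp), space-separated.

1.1379 103.56 1.2302

ρ = √(x²+y²) = √(-0.171² + 0.709²) = 0.72933
φ = atan2(y, x) mod 360° = atan2(0.709, -0.171) = 103.5599°
|p|² = ρ² + z² = 0.72933² + 0.866² = 1.28188
κ = 2ρ / |p|² = 2×0.72933 / 1.28188 = 1.13791
θ = 2·atan2(ρ, z) = 2·atan2(0.72933, 0.866) = 1.39988 rad
ℓ = θ/κ = 1.39988/1.13791 = 1.23022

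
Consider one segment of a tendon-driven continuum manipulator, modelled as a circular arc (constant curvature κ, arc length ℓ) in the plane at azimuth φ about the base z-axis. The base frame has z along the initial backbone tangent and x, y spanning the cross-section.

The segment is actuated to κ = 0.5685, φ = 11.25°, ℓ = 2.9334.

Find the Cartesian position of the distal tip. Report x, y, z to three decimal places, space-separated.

1.892 0.376 1.751

θ = κ·ℓ = 0.5685 × 2.9334 = 1.66764 rad
ρ = (1 − cos θ)/κ = (1 − -0.09669)/0.5685 = 1.92909
z = sin θ / κ = 0.99531/0.5685 = 1.75077
x = ρ cos φ = 1.92909 × cos(11.25°) = 1.89203
y = ρ sin φ = 1.92909 × sin(11.25°) = 0.37635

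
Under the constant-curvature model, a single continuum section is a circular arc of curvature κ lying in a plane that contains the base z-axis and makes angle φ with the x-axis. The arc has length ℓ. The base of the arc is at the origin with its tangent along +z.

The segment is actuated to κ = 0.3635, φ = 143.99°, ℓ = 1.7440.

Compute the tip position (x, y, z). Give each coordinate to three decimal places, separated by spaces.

θ = κ·ℓ = 0.3635 × 1.7440 = 0.63394 rad
ρ = (1 − cos θ)/κ = (1 − 0.80570)/0.3635 = 0.53453
z = sin θ / κ = 0.59233/0.3635 = 1.62951
x = ρ cos φ = 0.53453 × cos(143.99°) = -0.43239
y = ρ sin φ = 0.53453 × sin(143.99°) = 0.31427

-0.432 0.314 1.630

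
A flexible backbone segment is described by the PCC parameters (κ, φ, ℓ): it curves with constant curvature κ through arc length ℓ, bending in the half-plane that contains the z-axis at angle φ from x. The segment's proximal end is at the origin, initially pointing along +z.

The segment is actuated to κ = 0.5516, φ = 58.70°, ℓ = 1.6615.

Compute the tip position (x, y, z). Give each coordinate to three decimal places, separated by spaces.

0.369 0.606 1.438

θ = κ·ℓ = 0.5516 × 1.6615 = 0.91648 rad
ρ = (1 − cos θ)/κ = (1 − 0.60861)/0.5516 = 0.70955
z = sin θ / κ = 0.79347/0.5516 = 1.43848
x = ρ cos φ = 0.70955 × cos(58.70°) = 0.36862
y = ρ sin φ = 0.70955 × sin(58.70°) = 0.60628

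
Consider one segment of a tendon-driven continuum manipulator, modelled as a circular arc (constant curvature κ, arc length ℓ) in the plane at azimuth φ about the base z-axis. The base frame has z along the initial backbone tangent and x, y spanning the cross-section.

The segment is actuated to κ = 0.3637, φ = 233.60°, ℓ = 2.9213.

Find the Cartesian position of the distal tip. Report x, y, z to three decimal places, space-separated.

θ = κ·ℓ = 0.3637 × 2.9213 = 1.06248 rad
ρ = (1 − cos θ)/κ = (1 − 0.48671)/0.3637 = 1.41130
z = sin θ / κ = 0.87356/0.3637 = 2.40188
x = ρ cos φ = 1.41130 × cos(233.60°) = -0.83749
y = ρ sin φ = 1.41130 × sin(233.60°) = -1.13595

-0.837 -1.136 2.402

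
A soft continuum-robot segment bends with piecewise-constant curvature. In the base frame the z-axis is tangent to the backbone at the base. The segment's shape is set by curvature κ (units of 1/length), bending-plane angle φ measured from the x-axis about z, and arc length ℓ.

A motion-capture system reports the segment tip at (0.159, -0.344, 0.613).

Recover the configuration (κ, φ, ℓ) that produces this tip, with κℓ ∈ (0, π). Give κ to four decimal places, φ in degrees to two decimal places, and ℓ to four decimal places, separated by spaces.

1.4593 294.81 0.7589

ρ = √(x²+y²) = √(0.159² + -0.344²) = 0.37897
φ = atan2(y, x) mod 360° = atan2(-0.344, 0.159) = 294.8068°
|p|² = ρ² + z² = 0.37897² + 0.613² = 0.51939
κ = 2ρ / |p|² = 2×0.37897 / 0.51939 = 1.45929
θ = 2·atan2(ρ, z) = 2·atan2(0.37897, 0.613) = 1.10742 rad
ℓ = θ/κ = 1.10742/1.45929 = 0.75887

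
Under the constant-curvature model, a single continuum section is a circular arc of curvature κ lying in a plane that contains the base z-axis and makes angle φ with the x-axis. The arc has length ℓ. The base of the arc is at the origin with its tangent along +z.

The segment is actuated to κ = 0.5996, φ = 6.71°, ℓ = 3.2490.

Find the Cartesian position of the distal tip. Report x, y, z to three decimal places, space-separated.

2.267 0.267 1.550

θ = κ·ℓ = 0.5996 × 3.2490 = 1.94810 rad
ρ = (1 − cos θ)/κ = (1 − -0.36842)/0.5996 = 2.28221
z = sin θ / κ = 0.92966/0.5996 = 1.55047
x = ρ cos φ = 2.28221 × cos(6.71°) = 2.26658
y = ρ sin φ = 2.28221 × sin(6.71°) = 0.26666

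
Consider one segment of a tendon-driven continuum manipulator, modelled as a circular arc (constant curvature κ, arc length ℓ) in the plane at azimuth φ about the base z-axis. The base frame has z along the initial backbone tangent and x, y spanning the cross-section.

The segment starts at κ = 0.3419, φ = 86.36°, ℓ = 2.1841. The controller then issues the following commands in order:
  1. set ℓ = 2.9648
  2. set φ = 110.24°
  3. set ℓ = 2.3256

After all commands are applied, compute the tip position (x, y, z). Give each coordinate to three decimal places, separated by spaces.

-0.303 0.823 2.088

initial: κ=0.3419, φ=86.36°, ℓ=2.1841
cmd 1: set ℓ=2.9648 → (κ,φ,ℓ)=(0.3419,86.36°,2.9648) → tip=(0.0875,1.3755,2.4825)
cmd 2: set φ=110.24° → (κ,φ,ℓ)=(0.3419,110.24°,2.9648) → tip=(-0.4768,1.2932,2.4825)
cmd 3: set ℓ=2.3256 → (κ,φ,ℓ)=(0.3419,110.24°,2.3256) → tip=(-0.3034,0.8227,2.0882)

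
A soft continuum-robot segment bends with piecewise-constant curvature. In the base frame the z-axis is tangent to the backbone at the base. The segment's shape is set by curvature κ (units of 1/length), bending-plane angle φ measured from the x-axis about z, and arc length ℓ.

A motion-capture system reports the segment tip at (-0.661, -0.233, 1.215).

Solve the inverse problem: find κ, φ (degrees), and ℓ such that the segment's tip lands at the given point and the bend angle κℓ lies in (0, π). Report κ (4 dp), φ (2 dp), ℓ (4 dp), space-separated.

ρ = √(x²+y²) = √(-0.661² + -0.233²) = 0.70086
φ = atan2(y, x) mod 360° = atan2(-0.233, -0.661) = 199.4174°
|p|² = ρ² + z² = 0.70086² + 1.215² = 1.96744
κ = 2ρ / |p|² = 2×0.70086 / 1.96744 = 0.71246
θ = 2·atan2(ρ, z) = 2·atan2(0.70086, 1.215) = 1.04644 rad
ℓ = θ/κ = 1.04644/0.71246 = 1.46876

0.7125 199.42 1.4688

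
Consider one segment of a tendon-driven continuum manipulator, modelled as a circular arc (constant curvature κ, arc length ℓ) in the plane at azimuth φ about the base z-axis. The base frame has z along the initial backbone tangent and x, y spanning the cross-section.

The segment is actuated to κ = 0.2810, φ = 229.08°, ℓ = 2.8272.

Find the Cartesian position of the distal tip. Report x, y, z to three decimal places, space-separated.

θ = κ·ℓ = 0.2810 × 2.8272 = 0.79444 rad
ρ = (1 − cos θ)/κ = (1 − 0.70068)/0.2810 = 1.06519
z = sin θ / κ = 0.71347/0.2810 = 2.53905
x = ρ cos φ = 1.06519 × cos(229.08°) = -0.69770
y = ρ sin φ = 1.06519 × sin(229.08°) = -0.80488

-0.698 -0.805 2.539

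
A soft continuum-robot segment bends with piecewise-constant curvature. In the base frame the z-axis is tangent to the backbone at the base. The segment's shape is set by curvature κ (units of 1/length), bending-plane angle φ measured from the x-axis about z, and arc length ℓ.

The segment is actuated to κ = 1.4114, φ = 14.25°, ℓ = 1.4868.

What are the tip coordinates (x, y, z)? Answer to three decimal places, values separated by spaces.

θ = κ·ℓ = 1.4114 × 1.4868 = 2.09847 rad
ρ = (1 − cos θ)/κ = (1 − -0.50352)/1.4114 = 1.06527
z = sin θ / κ = 0.86398/1.4114 = 0.61214
x = ρ cos φ = 1.06527 × cos(14.25°) = 1.03249
y = ρ sin φ = 1.06527 × sin(14.25°) = 0.26222

1.032 0.262 0.612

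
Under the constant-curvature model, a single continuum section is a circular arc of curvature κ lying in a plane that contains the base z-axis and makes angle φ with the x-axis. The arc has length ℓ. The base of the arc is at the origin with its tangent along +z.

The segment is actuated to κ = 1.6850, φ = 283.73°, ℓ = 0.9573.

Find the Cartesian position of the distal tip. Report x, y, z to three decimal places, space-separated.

θ = κ·ℓ = 1.6850 × 0.9573 = 1.61305 rad
ρ = (1 − cos θ)/κ = (1 − -0.04224)/1.6850 = 0.61854
z = sin θ / κ = 0.99911/1.6850 = 0.59294
x = ρ cos φ = 0.61854 × cos(283.73°) = 0.14681
y = ρ sin φ = 0.61854 × sin(283.73°) = -0.60087

0.147 -0.601 0.593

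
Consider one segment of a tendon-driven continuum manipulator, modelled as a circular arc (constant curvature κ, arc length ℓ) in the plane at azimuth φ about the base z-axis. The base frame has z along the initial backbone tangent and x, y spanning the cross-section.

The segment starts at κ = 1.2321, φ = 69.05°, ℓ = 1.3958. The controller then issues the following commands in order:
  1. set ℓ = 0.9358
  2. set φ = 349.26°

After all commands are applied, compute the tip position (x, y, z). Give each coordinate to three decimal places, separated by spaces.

initial: κ=1.2321, φ=69.05°, ℓ=1.3958
cmd 1: set ℓ=0.9358 → (κ,φ,ℓ)=(1.2321,69.05°,0.9358) → tip=(0.1725,0.4504,0.7418)
cmd 2: set φ=349.26° → (κ,φ,ℓ)=(1.2321,349.26°,0.9358) → tip=(0.4739,-0.0899,0.7418)

0.474 -0.090 0.742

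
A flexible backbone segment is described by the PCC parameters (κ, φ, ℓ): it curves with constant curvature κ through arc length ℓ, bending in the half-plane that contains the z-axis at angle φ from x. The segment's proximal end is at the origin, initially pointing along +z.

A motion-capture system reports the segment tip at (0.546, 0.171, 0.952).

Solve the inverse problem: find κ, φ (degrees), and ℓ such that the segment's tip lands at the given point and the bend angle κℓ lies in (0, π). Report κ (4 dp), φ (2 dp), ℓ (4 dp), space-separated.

ρ = √(x²+y²) = √(0.546² + 0.171²) = 0.57215
φ = atan2(y, x) mod 360° = atan2(0.171, 0.546) = 17.3899°
|p|² = ρ² + z² = 0.57215² + 0.952² = 1.23366
κ = 2ρ / |p|² = 2×0.57215 / 1.23366 = 0.92757
θ = 2·atan2(ρ, z) = 2·atan2(0.57215, 0.952) = 1.08231 rad
ℓ = θ/κ = 1.08231/0.92757 = 1.16683

0.9276 17.39 1.1668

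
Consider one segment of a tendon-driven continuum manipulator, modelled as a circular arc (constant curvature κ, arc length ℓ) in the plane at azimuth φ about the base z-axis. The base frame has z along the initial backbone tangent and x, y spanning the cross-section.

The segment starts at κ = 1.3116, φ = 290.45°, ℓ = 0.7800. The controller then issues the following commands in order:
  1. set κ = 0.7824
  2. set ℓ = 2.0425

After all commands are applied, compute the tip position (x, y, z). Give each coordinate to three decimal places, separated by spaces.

initial: κ=1.3116, φ=290.45°, ℓ=0.7800
cmd 1: set κ=0.7824 → (κ,φ,ℓ)=(0.7824,290.45°,0.7800) → tip=(0.0806,-0.2162,0.7325)
cmd 2: set ℓ=2.0425 → (κ,φ,ℓ)=(0.7824,290.45°,2.0425) → tip=(0.4587,-1.2302,1.2776)

0.459 -1.230 1.278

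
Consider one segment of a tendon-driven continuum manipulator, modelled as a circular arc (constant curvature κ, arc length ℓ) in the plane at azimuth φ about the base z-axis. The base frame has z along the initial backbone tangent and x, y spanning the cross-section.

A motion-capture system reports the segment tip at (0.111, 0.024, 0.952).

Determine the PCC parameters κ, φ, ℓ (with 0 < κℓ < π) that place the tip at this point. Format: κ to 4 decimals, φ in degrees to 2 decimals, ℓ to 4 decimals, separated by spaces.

ρ = √(x²+y²) = √(0.111² + 0.024²) = 0.11356
φ = atan2(y, x) mod 360° = atan2(0.024, 0.111) = 12.2005°
|p|² = ρ² + z² = 0.11356² + 0.952² = 0.91920
κ = 2ρ / |p|² = 2×0.11356 / 0.91920 = 0.24709
θ = 2·atan2(ρ, z) = 2·atan2(0.11356, 0.952) = 0.23746 rad
ℓ = θ/κ = 0.23746/0.24709 = 0.96101

0.2471 12.20 0.9610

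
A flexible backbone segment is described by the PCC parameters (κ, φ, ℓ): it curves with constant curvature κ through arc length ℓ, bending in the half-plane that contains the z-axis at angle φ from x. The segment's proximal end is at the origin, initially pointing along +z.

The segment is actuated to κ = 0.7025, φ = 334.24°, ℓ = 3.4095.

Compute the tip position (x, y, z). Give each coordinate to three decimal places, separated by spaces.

2.223 -1.073 0.967

θ = κ·ℓ = 0.7025 × 3.4095 = 2.39517 rad
ρ = (1 − cos θ)/κ = (1 − -0.73413)/0.7025 = 2.46851
z = sin θ / κ = 0.67901/0.7025 = 0.96657
x = ρ cos φ = 2.46851 × cos(334.24°) = 2.22319
y = ρ sin φ = 2.46851 × sin(334.24°) = -1.07282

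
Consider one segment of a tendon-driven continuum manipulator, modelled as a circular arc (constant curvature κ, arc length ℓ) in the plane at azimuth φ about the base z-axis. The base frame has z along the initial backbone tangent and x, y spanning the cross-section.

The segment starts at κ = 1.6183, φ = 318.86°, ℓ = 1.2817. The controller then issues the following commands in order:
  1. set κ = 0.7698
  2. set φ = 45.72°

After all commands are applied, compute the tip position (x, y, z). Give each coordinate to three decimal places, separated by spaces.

0.407 0.417 1.084

initial: κ=1.6183, φ=318.86°, ℓ=1.2817
cmd 1: set κ=0.7698 → (κ,φ,ℓ)=(0.7698,318.86°,1.2817) → tip=(0.4388,-0.3833,1.0836)
cmd 2: set φ=45.72° → (κ,φ,ℓ)=(0.7698,45.72°,1.2817) → tip=(0.4068,0.4171,1.0836)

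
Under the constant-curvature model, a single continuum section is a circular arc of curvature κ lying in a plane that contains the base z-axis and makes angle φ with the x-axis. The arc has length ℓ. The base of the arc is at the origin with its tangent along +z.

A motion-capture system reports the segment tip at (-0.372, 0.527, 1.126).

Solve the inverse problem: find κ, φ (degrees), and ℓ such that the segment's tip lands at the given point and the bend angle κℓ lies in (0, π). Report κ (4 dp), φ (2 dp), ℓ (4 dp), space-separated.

0.7661 125.22 1.3581

ρ = √(x²+y²) = √(-0.372² + 0.527²) = 0.64507
φ = atan2(y, x) mod 360° = atan2(0.527, -0.372) = 125.2176°
|p|² = ρ² + z² = 0.64507² + 1.126² = 1.68399
κ = 2ρ / |p|² = 2×0.64507 / 1.68399 = 0.76612
θ = 2·atan2(ρ, z) = 2·atan2(0.64507, 1.126) = 1.04049 rad
ℓ = θ/κ = 1.04049/0.76612 = 1.35813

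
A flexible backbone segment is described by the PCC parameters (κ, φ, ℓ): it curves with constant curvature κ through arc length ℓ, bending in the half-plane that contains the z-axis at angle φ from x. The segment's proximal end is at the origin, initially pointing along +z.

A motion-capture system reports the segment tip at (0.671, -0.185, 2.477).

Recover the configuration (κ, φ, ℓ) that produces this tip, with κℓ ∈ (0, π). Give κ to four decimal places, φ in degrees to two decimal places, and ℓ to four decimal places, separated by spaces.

0.2103 344.59 2.6054

ρ = √(x²+y²) = √(0.671² + -0.185²) = 0.69604
φ = atan2(y, x) mod 360° = atan2(-0.185, 0.671) = 344.5860°
|p|² = ρ² + z² = 0.69604² + 2.477² = 6.61999
κ = 2ρ / |p|² = 2×0.69604 / 6.61999 = 0.21028
θ = 2·atan2(ρ, z) = 2·atan2(0.69604, 2.477) = 0.54787 rad
ℓ = θ/κ = 0.54787/0.21028 = 2.60540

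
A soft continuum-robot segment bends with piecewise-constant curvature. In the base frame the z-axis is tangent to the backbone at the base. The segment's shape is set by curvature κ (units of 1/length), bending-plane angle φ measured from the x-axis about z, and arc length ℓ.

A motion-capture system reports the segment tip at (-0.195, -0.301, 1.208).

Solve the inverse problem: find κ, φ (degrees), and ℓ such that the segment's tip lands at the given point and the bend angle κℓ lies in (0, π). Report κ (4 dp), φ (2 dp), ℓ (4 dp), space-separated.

ρ = √(x²+y²) = √(-0.195² + -0.301²) = 0.35864
φ = atan2(y, x) mod 360° = atan2(-0.301, -0.195) = 237.0632°
|p|² = ρ² + z² = 0.35864² + 1.208² = 1.58789
κ = 2ρ / |p|² = 2×0.35864 / 1.58789 = 0.45172
θ = 2·atan2(ρ, z) = 2·atan2(0.35864, 1.208) = 0.57720 rad
ℓ = θ/κ = 0.57720/0.45172 = 1.27778

0.4517 237.06 1.2778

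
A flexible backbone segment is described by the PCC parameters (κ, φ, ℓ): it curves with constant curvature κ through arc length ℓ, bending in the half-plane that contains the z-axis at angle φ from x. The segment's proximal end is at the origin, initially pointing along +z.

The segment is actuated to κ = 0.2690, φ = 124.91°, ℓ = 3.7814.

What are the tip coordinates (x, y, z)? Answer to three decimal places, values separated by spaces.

-1.009 1.446 3.162

θ = κ·ℓ = 0.2690 × 3.7814 = 1.01720 rad
ρ = (1 − cos θ)/κ = (1 − 0.52575)/0.2690 = 1.76300
z = sin θ / κ = 0.85064/0.2690 = 3.16222
x = ρ cos φ = 1.76300 × cos(124.91°) = -1.00895
y = ρ sin φ = 1.76300 × sin(124.91°) = 1.44575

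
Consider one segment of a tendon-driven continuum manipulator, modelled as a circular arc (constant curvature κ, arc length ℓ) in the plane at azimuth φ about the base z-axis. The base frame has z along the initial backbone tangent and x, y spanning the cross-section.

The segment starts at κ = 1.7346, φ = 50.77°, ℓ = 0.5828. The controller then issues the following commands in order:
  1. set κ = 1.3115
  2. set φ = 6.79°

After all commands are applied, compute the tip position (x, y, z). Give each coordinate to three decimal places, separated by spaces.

initial: κ=1.7346, φ=50.77°, ℓ=0.5828
cmd 1: set κ=1.3115 → (κ,φ,ℓ)=(1.3115,50.77°,0.5828) → tip=(0.1341,0.1643,0.5277)
cmd 2: set φ=6.79° → (κ,φ,ℓ)=(1.3115,6.79°,0.5828) → tip=(0.2106,0.0251,0.5277)

0.211 0.025 0.528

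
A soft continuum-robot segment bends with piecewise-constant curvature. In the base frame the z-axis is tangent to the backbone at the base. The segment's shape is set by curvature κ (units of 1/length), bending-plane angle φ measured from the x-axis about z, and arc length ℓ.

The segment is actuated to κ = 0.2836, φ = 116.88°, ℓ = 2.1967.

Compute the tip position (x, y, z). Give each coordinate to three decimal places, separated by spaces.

θ = κ·ℓ = 0.2836 × 2.1967 = 0.62298 rad
ρ = (1 − cos θ)/κ = (1 − 0.81214)/0.2836 = 0.66241
z = sin θ / κ = 0.58346/0.2836 = 2.05734
x = ρ cos φ = 0.66241 × cos(116.88°) = -0.29949
y = ρ sin φ = 0.66241 × sin(116.88°) = 0.59084

-0.299 0.591 2.057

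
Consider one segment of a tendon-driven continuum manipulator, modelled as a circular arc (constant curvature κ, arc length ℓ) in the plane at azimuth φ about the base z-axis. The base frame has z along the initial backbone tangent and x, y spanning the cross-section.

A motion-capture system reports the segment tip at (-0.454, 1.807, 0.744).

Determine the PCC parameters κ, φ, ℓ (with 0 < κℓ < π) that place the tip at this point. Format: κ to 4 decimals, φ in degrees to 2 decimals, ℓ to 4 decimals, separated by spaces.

ρ = √(x²+y²) = √(-0.454² + 1.807²) = 1.86316
φ = atan2(y, x) mod 360° = atan2(1.807, -0.454) = 104.1034°
|p|² = ρ² + z² = 1.86316² + 0.744² = 4.02490
κ = 2ρ / |p|² = 2×1.86316 / 4.02490 = 0.92582
θ = 2·atan2(ρ, z) = 2·atan2(1.86316, 0.744) = 2.38175 rad
ℓ = θ/κ = 2.38175/0.92582 = 2.57259

0.9258 104.10 2.5726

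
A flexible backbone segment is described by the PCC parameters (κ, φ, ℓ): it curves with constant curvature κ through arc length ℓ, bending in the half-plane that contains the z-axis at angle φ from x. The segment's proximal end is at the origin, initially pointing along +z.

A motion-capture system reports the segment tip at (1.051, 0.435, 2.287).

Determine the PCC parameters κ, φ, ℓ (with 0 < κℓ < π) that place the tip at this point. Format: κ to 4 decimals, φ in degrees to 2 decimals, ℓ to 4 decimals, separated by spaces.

ρ = √(x²+y²) = √(1.051² + 0.435²) = 1.13746
φ = atan2(y, x) mod 360° = atan2(0.435, 1.051) = 22.4842°
|p|² = ρ² + z² = 1.13746² + 2.287² = 6.52419
κ = 2ρ / |p|² = 2×1.13746 / 6.52419 = 0.34869
θ = 2·atan2(ρ, z) = 2·atan2(1.13746, 2.287) = 0.92307 rad
ℓ = θ/κ = 0.92307/0.34869 = 2.64724

0.3487 22.48 2.6472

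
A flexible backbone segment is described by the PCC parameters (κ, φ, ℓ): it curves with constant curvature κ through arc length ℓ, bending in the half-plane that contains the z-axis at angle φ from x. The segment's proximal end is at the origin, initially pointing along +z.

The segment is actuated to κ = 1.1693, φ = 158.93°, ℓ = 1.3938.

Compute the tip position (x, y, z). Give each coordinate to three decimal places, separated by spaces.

-0.845 0.326 0.854

θ = κ·ℓ = 1.1693 × 1.3938 = 1.62977 rad
ρ = (1 − cos θ)/κ = (1 − -0.05894)/1.1693 = 0.90562
z = sin θ / κ = 0.99826/1.1693 = 0.85373
x = ρ cos φ = 0.90562 × cos(158.93°) = -0.84507
y = ρ sin φ = 0.90562 × sin(158.93°) = 0.32558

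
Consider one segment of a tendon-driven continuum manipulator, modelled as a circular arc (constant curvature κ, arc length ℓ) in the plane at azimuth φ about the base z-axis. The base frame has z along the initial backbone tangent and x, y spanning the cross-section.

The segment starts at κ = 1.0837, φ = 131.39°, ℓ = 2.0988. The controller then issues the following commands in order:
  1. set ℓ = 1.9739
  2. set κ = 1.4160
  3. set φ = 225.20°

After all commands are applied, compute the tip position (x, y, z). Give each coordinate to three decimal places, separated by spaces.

-0.966 -0.972 0.240

initial: κ=1.0837, φ=131.39°, ℓ=2.0988
cmd 1: set ℓ=1.9739 → (κ,φ,ℓ)=(1.0837,131.39°,1.9739) → tip=(-0.9385,1.0649,0.7777)
cmd 2: set κ=1.4160 → (κ,φ,ℓ)=(1.4160,131.39°,1.9739) → tip=(-0.9061,1.0281,0.2399)
cmd 3: set φ=225.20° → (κ,φ,ℓ)=(1.4160,225.20°,1.9739) → tip=(-0.9657,-0.9724,0.2399)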